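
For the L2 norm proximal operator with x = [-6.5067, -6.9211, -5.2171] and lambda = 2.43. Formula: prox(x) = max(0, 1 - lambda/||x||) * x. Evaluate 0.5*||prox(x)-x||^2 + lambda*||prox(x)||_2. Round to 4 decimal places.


Step 1: Compute ||x||.
||x|| = 10.8378
Step 2: Compute scaling factor.
scale = max(0, 1 - 2.43/10.8378) = 0.7758
Step 3: prox(x) = [-5.0478, -5.3693, -4.0473]
||prox(x)|| = 8.4078
Step 4: Proximal objective.
0.5*||prox-x||^2 = 2.9525
lambda*||prox|| = 20.431
Total = 23.3833


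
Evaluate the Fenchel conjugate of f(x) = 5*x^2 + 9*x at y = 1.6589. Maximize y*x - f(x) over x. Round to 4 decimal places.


f*(y) = sup_x {y*x - a*x^2 - b*x} = sup_x {(y-b)*x - a*x^2}
FOC: (y - b) - 2a*x = 0 => x* = (y - b)/(2a)
x* = (1.6589 - 9)/(2*5) = -0.7341
f*(1.6589) = (y-b)^2/(4a) = (1.6589 - 9)^2/(4*5)
= 53.8917/20 = 2.6946


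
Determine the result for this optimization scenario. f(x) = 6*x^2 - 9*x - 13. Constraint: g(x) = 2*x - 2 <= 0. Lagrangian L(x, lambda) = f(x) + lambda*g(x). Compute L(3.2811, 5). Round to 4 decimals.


Step 1: Evaluate f(x).
f(3.2811) = 6*3.2811^2 - 9*3.2811 - 13 = 22.0638
Step 2: Evaluate g(x).
g(3.2811) = 2*3.2811 - 2 = 4.5622
Step 3: Compute Lagrangian.
L = 22.0638 + 5*4.5622 = 44.8748


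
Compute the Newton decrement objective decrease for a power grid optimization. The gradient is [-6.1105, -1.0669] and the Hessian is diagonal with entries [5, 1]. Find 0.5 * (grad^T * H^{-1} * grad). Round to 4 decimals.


Step 1: H is diagonal, so H^(-1) * g = [-1.2221, -1.0669].
Step 2: g^T H^(-1) g = sum_i g_i^2 / H_ii
  = (-6.1105)^2/5 + (-1.0669)^2/1
  = 7.4676 + 1.1383 = 8.6059
Step 3: Objective decrease = 0.5 * g^T H^(-1) g = 4.303


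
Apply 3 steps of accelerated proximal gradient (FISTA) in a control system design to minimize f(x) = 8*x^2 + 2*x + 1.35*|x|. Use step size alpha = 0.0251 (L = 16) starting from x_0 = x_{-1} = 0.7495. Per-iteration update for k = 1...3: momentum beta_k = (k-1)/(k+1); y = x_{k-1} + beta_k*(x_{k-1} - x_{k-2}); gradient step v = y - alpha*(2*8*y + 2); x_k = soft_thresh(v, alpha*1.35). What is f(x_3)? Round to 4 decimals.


FISTA on f(x) = 8*x^2 + 2*x + 1.35*|x|
L = 16, alpha = 0.0251
Iteration 1: beta = 0.0, y = 0.7495 + 0.0*(0.7495 - 0.7495) = 0.7495
  grad(y) = 13.992, v = y - alpha*grad = 0.3983
  prox(v) = soft_thresh(0.3983, 0.0339) = 0.3644
Iteration 2: beta = 0.3333, y = 0.3644 + 0.3333*(0.3644 - 0.7495) = 0.2361
  grad(y) = 5.7769, v = y - alpha*grad = 0.0911
  prox(v) = soft_thresh(0.0911, 0.0339) = 0.0572
Iteration 3: beta = 0.5, y = 0.0572 + 0.5*(0.0572 - 0.3644) = -0.0965
  grad(y) = 0.4568, v = y - alpha*grad = -0.1079
  prox(v) = soft_thresh(-0.1079, 0.0339) = -0.074
f(x_3) = 8*(-0.074)^2 + 2*(-0.074) + 1.35*|-0.074| = -0.0043


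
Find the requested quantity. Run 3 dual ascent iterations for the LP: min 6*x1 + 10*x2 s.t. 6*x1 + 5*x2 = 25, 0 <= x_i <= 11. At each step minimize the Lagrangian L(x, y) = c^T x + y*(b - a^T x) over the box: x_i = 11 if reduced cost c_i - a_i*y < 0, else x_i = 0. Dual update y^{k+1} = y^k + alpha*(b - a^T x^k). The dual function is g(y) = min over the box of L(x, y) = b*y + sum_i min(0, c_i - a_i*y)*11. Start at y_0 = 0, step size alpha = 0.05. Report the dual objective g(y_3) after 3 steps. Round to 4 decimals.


Dual ascent for LP: min 6*x1 + 10*x2, 6*x1 + 5*x2 = 25, 0 <= x_i <= 11
Step 1: y^k = 0.0, reduced costs: (6.0, 10.0)
  x^k = (0.0, 0.0), subgradient = b - a^T x = 25.0
  y^{k+1} = 0.0 + 0.05*25.0 = 1.25
Step 2: y^k = 1.25, reduced costs: (-1.5, 3.75)
  x^k = (11.0, 0.0), subgradient = b - a^T x = -41.0
  y^{k+1} = 1.25 + 0.05*-41.0 = -0.8
Step 3: y^k = -0.8, reduced costs: (10.8, 14.0)
  x^k = (0.0, 0.0), subgradient = b - a^T x = 25.0
  y^{k+1} = -0.8 + 0.05*25.0 = 0.45
Dual objective at y_3 = 0.45: reduced costs (3.3, 7.75), box minimizer x = (0.0, 0.0)
g(y_3) = b*y + (c1 - a1*y)*x1 + (c2 - a2*y)*x2 = 25*0.45 + 3.3*0.0 + 7.75*0.0 = 11.25 + 0.0 + 0.0 = 11.25


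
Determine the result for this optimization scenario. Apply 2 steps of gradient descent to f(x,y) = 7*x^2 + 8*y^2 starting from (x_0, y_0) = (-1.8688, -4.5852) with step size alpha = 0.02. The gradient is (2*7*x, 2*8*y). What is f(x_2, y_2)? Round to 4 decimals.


Gradient descent on f(x,y) = 7*x^2 + 8*y^2.
Starting point: (-1.8688, -4.5852), alpha = 0.02
Step 1: grad_x = 2*7*-1.8688 = -26.1632, grad_y = 2*8*-4.5852 = -73.3632
  x_1 = -1.8688 - 0.02*-26.1632 = -1.3455
  y_1 = -4.5852 - 0.02*-73.3632 = -3.1179
Step 2: grad_x = 2*7*-1.3455 = -18.8375, grad_y = 2*8*-3.1179 = -49.887
  x_2 = -1.3455 - 0.02*-18.8375 = -0.9688
  y_2 = -3.1179 - 0.02*-49.887 = -2.1202
f(-0.9688, -2.1202) = 7*(-0.9688)^2 + 8*(-2.1202)^2 = 42.5317


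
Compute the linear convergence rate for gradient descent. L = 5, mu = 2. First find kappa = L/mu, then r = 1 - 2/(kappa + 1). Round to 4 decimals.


Step 1: Compute the condition number.
kappa = L/mu = 5/2 = 2.5
Step 2: Compute the convergence rate.
r = 1 - 2/(kappa + 1) = 1 - 2*mu/(L + mu) = (L - mu)/(L + mu) = 3/7 = 0.4286


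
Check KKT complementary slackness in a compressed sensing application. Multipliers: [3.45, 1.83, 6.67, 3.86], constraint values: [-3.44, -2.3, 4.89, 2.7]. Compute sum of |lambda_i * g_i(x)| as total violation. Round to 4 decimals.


KKT complementary slackness check:
lambda_1 * g_1 = 3.45 * -3.44 = -11.868
lambda_2 * g_2 = 1.83 * -2.3 = -4.209
lambda_3 * g_3 = 6.67 * 4.89 = 32.6163
lambda_4 * g_4 = 3.86 * 2.7 = 10.422
Total violation = 11.868 + 4.209 + 32.6163 + 10.422 = 59.1153


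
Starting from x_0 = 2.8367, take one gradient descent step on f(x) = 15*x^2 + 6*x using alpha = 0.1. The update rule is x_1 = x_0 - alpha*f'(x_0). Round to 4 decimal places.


We compute the gradient at x_0 and apply the update.
f'(x) = 30*x + 6
f'(2.8367) = 30*2.8367 + 6 = 91.101
x_1 = 2.8367 - 0.1*91.101 = -6.2734


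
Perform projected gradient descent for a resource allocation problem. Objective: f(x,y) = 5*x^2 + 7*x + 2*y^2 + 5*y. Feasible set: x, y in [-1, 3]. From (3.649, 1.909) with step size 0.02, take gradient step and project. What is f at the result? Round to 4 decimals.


Step 1: Compute gradient at (3.649, 1.909).
grad_x = 2*5*3.649 + 7 = 43.49
grad_y = 2*2*1.909 + 5 = 12.636
Step 2: Gradient step.
x_raw = 3.649 - 0.02*43.49 = 2.7792
y_raw = 1.909 - 0.02*12.636 = 1.6563
Step 3: Project onto [-1, 3].
x_proj = clip(2.7792) = 2.7792
y_proj = clip(1.6563) = 1.6563
Step 4: Evaluate f.
f(2.7792, 1.6563) = 71.8421


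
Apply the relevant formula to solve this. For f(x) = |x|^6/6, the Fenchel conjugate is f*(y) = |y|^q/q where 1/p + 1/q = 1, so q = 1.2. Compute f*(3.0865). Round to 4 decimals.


The conjugate exponent q satisfies 1/p + 1/q = 1.
p = 6, so q = 6/(6 - 1) = 1.2
|y|^q = 3.0865^1.2 = 3.8669
f*(3.0865) = 3.8669 / 1.2 = 3.2224


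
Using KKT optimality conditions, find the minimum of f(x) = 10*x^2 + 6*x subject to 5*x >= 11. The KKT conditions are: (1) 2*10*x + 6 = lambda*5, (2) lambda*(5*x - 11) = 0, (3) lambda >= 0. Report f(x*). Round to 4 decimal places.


Step 1: Try lambda = 0 (constraint inactive).
x_unc = -6/(2*10) = -0.3
Check: 5*-0.3 = -1.5 < 11 -- violated!
Step 2: Constraint must be active: 5*x = 11
x* = 11/5 = 2.2
lambda = (2*10*2.2 + 6)/5 = 10.0
Step 3: Compute optimal value.
f(x*) = 10*2.2^2 + 6*2.2 = 61.6


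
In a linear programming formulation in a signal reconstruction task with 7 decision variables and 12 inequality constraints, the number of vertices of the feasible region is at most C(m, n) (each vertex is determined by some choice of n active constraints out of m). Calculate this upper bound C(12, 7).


Each vertex corresponds to some choice of n active constraints out of m, so the number of vertices is at most C(m, n) = m! / (n!(m-n)!).
m = 12, n = 7
Numerator: 12 * 11 * 10 * 9 * 8 * 7 * 6
Denominator: 7! = 5040
C(12, 7) = 792


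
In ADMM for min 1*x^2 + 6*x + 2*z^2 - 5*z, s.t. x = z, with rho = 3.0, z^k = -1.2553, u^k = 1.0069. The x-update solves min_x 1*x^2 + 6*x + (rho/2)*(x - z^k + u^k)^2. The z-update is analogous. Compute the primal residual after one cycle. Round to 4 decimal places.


ADMM iteration with rho = 3.0, z^k = -1.2553, u^k = 1.0069
Step 1: x-update.
Minimize 1*x^2 + 6*x + (3.0/2)*(x + 1.2553 + 1.0069)^2
FOC: (2*1 + 3.0)*x = -6 + 3.0*(-1.2553 - 1.0069)
x^{k+1} = -2.5573
Step 2: z-update.
Minimize 2*z^2 - 5*z + (3.0/2)*(-2.5573 - z + 1.0069)^2
FOC: (2*2 + 3.0)*z = 5 + 3.0*(-2.5573 + 1.0069)
z^{k+1} = 0.0498
Step 3: u-update.
u^{k+1} = 1.0069 - 2.5573 - 0.0498 = -1.6002
Step 4: Primal residual = |-2.5573 - 0.0498| = 2.6071


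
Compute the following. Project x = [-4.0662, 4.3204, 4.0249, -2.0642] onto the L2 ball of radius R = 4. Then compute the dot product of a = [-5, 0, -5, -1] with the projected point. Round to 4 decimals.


Step 1: Compute ||x|| (intermediates to 6 decimals).
||x|| = sqrt((-4.0662)^2 + 4.3204^2 + 4.0249^2 + (-2.0642)^2) = 7.460602
Step 2: Project.
Since ||x|| > R, scale = R/||x|| = 4/7.460602 = 0.53615, proj(x) = scale * x
proj(x) = [-2.180093, 2.316382, 2.15795, -1.106721]
Step 3: Dot product.
a^T * proj(x) = -5*(-2.180093) + 0*2.316382 - 5*2.15795 - 1*(-1.106721) = 1.2174


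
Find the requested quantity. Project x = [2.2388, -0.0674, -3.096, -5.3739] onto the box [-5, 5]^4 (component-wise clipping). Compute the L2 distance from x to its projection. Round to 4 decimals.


Project each component onto [-5, 5].
clip(2.2388) = 2.2388, clip(-0.0674) = -0.0674, clip(-3.096) = -3.096, clip(-5.3739) = -5.0
Projection = [2.2388, -0.0674, -3.096, -5.0]
Squared diffs: [0.0, 0.0, 0.0, 0.1398]
Distance = sqrt(0.1398) = 0.3739


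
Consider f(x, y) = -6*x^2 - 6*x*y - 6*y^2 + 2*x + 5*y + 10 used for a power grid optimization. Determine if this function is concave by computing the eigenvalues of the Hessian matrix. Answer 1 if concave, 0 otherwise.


The Hessian of f(x,y) = -6*x^2 - 6*x*y - 6*y^2 + 2*x + 5*y + 10 is:
H = [[-12, -6], [-6, -12]]
Trace = -12 - 12 = -24
Determinant = -12*-12 - (-6)^2 = 108
Discriminant = (-24)^2 - 4*108 = 144.0
Eigenvalues: lambda_1 = -18.0, lambda_2 = -6.0
The function is concave.

1


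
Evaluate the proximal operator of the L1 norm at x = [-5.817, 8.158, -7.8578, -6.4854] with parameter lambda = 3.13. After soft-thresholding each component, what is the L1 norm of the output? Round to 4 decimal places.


Soft-thresholding with lambda = 3.13:
prox(-5.817) = sign(-5.817)*max(|-5.817| - 3.13, 0) = -2.687
prox(8.158) = sign(8.158)*max(|8.158| - 3.13, 0) = 5.028
prox(-7.8578) = sign(-7.8578)*max(|-7.8578| - 3.13, 0) = -4.7278
prox(-6.4854) = sign(-6.4854)*max(|-6.4854| - 3.13, 0) = -3.3554
prox(x) = [-2.687, 5.028, -4.7278, -3.3554]
||prox(x)||_1 = 2.687 + 5.028 + 4.7278 + 3.3554 = 15.7982


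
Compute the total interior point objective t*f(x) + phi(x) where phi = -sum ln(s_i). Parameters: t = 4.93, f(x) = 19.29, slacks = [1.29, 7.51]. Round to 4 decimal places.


Step 1: Compute log-barrier.
ln values: [0.2546, 2.0162]
phi = -(0.2546 + 2.0162) = -2.2709
Step 2: Compute augmented objective.
t*f(x) = 4.93*19.29 = 95.0997
Total = 95.0997 - 2.2709 = 92.8288


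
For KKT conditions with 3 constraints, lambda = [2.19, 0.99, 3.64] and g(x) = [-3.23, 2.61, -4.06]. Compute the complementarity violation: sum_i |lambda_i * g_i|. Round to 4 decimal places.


KKT complementary slackness check:
lambda_1 * g_1 = 2.19 * -3.23 = -7.0737
lambda_2 * g_2 = 0.99 * 2.61 = 2.5839
lambda_3 * g_3 = 3.64 * -4.06 = -14.7784
Total violation = 7.0737 + 2.5839 + 14.7784 = 24.436


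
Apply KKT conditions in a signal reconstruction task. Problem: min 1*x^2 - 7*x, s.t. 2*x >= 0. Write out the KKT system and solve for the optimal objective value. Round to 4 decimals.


Step 1: Try lambda = 0 (constraint inactive).
Stationarity: 2*1*x - 7 = 0
x* = 7/(2*1) = 3.5
Check constraint: 2*3.5 = 7.0 >= 0 -- satisfied.
Step 2: Compute optimal value.
f(x*) = 1*3.5^2 - 7*3.5 = -12.25


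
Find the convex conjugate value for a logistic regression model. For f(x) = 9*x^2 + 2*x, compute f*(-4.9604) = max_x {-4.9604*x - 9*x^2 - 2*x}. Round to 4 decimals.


f*(y) = sup_x {y*x - a*x^2 - b*x} = sup_x {(y-b)*x - a*x^2}
FOC: (y - b) - 2a*x = 0 => x* = (y - b)/(2a)
x* = (-4.9604 - 2)/(2*9) = -0.3867
f*(-4.9604) = (y-b)^2/(4a) = (-4.9604 - 2)^2/(4*9)
= 48.4472/36 = 1.3458


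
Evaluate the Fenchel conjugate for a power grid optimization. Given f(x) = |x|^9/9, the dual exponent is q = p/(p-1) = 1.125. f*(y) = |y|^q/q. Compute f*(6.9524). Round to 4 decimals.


The conjugate exponent q satisfies 1/p + 1/q = 1.
p = 9, so q = 9/(9 - 1) = 1.125
|y|^q = 6.9524^1.125 = 8.8593
f*(6.9524) = 8.8593 / 1.125 = 7.875


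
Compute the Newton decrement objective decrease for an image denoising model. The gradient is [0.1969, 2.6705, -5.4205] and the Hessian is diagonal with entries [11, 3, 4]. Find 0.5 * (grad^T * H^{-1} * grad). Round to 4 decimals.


Step 1: H is diagonal, so H^(-1) * g = [0.0179, 0.8902, -1.3551].
Step 2: g^T H^(-1) g = sum_i g_i^2 / H_ii
  = (0.1969)^2/11 + (2.6705)^2/3 + (-5.4205)^2/4
  = 0.0035 + 2.3772 + 7.3455 = 9.7262
Step 3: Objective decrease = 0.5 * g^T H^(-1) g = 4.8631


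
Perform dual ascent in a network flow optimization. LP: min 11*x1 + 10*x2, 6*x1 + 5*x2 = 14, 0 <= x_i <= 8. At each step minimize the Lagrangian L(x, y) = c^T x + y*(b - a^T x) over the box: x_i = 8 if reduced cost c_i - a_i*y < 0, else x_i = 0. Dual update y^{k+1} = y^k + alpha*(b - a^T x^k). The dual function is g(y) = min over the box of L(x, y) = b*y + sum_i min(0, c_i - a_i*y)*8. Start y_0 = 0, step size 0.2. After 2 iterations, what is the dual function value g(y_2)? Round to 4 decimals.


Dual ascent for LP: min 11*x1 + 10*x2, 6*x1 + 5*x2 = 14, 0 <= x_i <= 8
Step 1: y^k = 0.0, reduced costs: (11.0, 10.0)
  x^k = (0.0, 0.0), subgradient = b - a^T x = 14.0
  y^{k+1} = 0.0 + 0.2*14.0 = 2.8
Step 2: y^k = 2.8, reduced costs: (-5.8, -4.0)
  x^k = (8.0, 8.0), subgradient = b - a^T x = -74.0
  y^{k+1} = 2.8 + 0.2*-74.0 = -12.0
Dual objective at y_2 = -12.0: reduced costs (83.0, 70.0), box minimizer x = (0.0, 0.0)
g(y_2) = b*y + (c1 - a1*y)*x1 + (c2 - a2*y)*x2 = 14*(-12.0) + 83.0*0.0 + 70.0*0.0 = -168.0 + 0.0 + 0.0 = -168.0


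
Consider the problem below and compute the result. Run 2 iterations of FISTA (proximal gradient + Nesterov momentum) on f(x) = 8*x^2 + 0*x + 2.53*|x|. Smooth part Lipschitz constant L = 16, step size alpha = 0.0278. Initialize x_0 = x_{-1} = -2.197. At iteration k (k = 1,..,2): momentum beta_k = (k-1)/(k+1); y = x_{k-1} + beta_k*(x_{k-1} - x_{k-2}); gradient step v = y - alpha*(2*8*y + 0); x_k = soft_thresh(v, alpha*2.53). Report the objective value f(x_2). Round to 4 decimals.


FISTA on f(x) = 8*x^2 + 0*x + 2.53*|x|
L = 16, alpha = 0.0278
Iteration 1: beta = 0.0, y = -2.197 + 0.0*(-2.197 + 2.197) = -2.197
  grad(y) = -35.152, v = y - alpha*grad = -1.2198
  prox(v) = soft_thresh(-1.2198, 0.0703) = -1.1494
Iteration 2: beta = 0.3333, y = -1.1494 + 0.3333*(-1.1494 + 2.197) = -0.8003
  grad(y) = -12.8041, v = y - alpha*grad = -0.4443
  prox(v) = soft_thresh(-0.4443, 0.0703) = -0.374
f(x_2) = 8*(-0.374)^2 + 0*(-0.374) + 2.53*|-0.374| = 2.0649


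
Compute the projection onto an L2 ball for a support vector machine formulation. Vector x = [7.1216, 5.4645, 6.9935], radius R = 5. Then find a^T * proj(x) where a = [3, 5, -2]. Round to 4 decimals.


Step 1: Compute ||x|| (intermediates to 6 decimals).
||x|| = sqrt(7.1216^2 + 5.4645^2 + 6.9935^2) = 11.379235
Step 2: Project.
Since ||x|| > R, scale = R/||x|| = 5/11.379235 = 0.439397, proj(x) = scale * x
proj(x) = [3.12921, 2.401085, 3.072923]
Step 3: Dot product.
a^T * proj(x) = 3*3.12921 + 5*2.401085 - 2*3.072923 = 15.2472


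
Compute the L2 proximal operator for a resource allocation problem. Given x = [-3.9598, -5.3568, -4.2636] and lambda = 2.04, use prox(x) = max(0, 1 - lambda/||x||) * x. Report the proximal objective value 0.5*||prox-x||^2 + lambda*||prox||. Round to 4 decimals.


Step 1: Compute ||x||.
||x|| = 7.9091
Step 2: Compute scaling factor.
scale = max(0, 1 - 2.04/7.9091) = 0.7421
Step 3: prox(x) = [-2.9384, -3.9751, -3.1639]
||prox(x)|| = 5.8691
Step 4: Proximal objective.
0.5*||prox-x||^2 = 2.0808
lambda*||prox|| = 11.973
Total = 14.0537


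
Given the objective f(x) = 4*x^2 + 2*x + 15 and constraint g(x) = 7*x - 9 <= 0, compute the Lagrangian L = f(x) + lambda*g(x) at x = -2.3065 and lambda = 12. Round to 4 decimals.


Step 1: Evaluate f(x).
f(-2.3065) = 4*(-2.3065)^2 + 2*(-2.3065) + 15 = 31.6668
Step 2: Evaluate g(x).
g(-2.3065) = 7*-2.3065 - 9 = -25.1455
Step 3: Compute Lagrangian.
L = 31.6668 + 12*-25.1455 = -270.0792


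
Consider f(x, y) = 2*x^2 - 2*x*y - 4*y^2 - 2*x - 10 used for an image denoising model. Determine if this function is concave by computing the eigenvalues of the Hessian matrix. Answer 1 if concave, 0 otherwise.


The Hessian of f(x,y) = 2*x^2 - 2*x*y - 4*y^2 - 2*x - 10 is:
H = [[4, -2], [-2, -8]]
Trace = 4 - 8 = -4
Determinant = 4*-8 - (-2)^2 = -36
Discriminant = (-4)^2 - 4*-36 = 160.0
Eigenvalues: lambda_1 = -8.3246, lambda_2 = 4.3246
The function is not concave.

0


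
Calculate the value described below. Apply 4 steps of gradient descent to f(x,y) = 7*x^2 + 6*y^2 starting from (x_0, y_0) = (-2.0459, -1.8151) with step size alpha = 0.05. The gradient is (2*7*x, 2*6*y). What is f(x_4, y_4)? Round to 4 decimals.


Gradient descent on f(x,y) = 7*x^2 + 6*y^2.
Starting point: (-2.0459, -1.8151), alpha = 0.05
Step 1: grad_x = 2*7*-2.0459 = -28.6426, grad_y = 2*6*-1.8151 = -21.7812
  x_1 = -2.0459 - 0.05*-28.6426 = -0.6138
  y_1 = -1.8151 - 0.05*-21.7812 = -0.726
Step 2: grad_x = 2*7*-0.6138 = -8.5928, grad_y = 2*6*-0.726 = -8.7125
  x_2 = -0.6138 - 0.05*-8.5928 = -0.1841
  y_2 = -0.726 - 0.05*-8.7125 = -0.2904
Step 3: grad_x = 2*7*-0.1841 = -2.5778, grad_y = 2*6*-0.2904 = -3.485
  x_3 = -0.1841 - 0.05*-2.5778 = -0.0552
  y_3 = -0.2904 - 0.05*-3.485 = -0.1162
Step 4: grad_x = 2*7*-0.0552 = -0.7734, grad_y = 2*6*-0.1162 = -1.394
  x_4 = -0.0552 - 0.05*-0.7734 = -0.0166
  y_4 = -0.1162 - 0.05*-1.394 = -0.0465
f(-0.0166, -0.0465) = 7*(-0.0166)^2 + 6*(-0.0465)^2 = 0.0149


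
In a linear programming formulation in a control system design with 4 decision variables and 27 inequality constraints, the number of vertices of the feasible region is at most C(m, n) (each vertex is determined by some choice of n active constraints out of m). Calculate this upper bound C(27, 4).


Each vertex corresponds to some choice of n active constraints out of m, so the number of vertices is at most C(m, n) = m! / (n!(m-n)!).
m = 27, n = 4
Numerator: 27 * 26 * 25 * 24
Denominator: 4! = 24
C(27, 4) = 17550


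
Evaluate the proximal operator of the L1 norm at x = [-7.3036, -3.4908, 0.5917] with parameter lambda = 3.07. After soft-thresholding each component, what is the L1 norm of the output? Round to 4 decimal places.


Soft-thresholding with lambda = 3.07:
prox(-7.3036) = sign(-7.3036)*max(|-7.3036| - 3.07, 0) = -4.2336
prox(-3.4908) = sign(-3.4908)*max(|-3.4908| - 3.07, 0) = -0.4208
prox(0.5917) = sign(0.5917)*max(|0.5917| - 3.07, 0) = 0.0
prox(x) = [-4.2336, -0.4208, 0.0]
||prox(x)||_1 = 4.2336 + 0.4208 + 0.0 = 4.6544


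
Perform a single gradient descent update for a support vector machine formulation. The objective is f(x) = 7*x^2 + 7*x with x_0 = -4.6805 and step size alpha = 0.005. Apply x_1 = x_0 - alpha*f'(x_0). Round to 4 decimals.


We compute the gradient at x_0 and apply the update.
f'(x) = 14*x + 7
f'(-4.6805) = 14*-4.6805 + 7 = -58.527
x_1 = -4.6805 - 0.005*-58.527 = -4.3879


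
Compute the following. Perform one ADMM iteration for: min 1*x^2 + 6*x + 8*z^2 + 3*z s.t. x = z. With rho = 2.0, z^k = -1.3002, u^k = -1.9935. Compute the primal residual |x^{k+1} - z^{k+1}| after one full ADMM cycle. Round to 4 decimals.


ADMM iteration with rho = 2.0, z^k = -1.3002, u^k = -1.9935
Step 1: x-update.
Minimize 1*x^2 + 6*x + (2.0/2)*(x + 1.3002 - 1.9935)^2
FOC: (2*1 + 2.0)*x = -6 + 2.0*(-1.3002 + 1.9935)
x^{k+1} = -1.1534
Step 2: z-update.
Minimize 8*z^2 + 3*z + (2.0/2)*(-1.1534 - z - 1.9935)^2
FOC: (2*8 + 2.0)*z = -3 + 2.0*(-1.1534 - 1.9935)
z^{k+1} = -0.5163
Step 3: u-update.
u^{k+1} = -1.9935 - 1.1534 + 0.5163 = -2.6305
Step 4: Primal residual = |-1.1534 + 0.5163| = 0.637


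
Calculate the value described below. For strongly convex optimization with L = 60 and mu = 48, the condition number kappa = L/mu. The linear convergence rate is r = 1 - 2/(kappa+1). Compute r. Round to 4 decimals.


Step 1: Compute the condition number.
kappa = L/mu = 60/48 = 1.25
Step 2: Compute the convergence rate.
r = 1 - 2/(kappa + 1) = 1 - 2*mu/(L + mu) = (L - mu)/(L + mu) = 12/108 = 0.1111


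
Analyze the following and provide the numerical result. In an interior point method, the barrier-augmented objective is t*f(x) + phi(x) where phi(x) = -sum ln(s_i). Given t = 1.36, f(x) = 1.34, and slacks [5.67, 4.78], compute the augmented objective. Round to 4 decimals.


Step 1: Compute log-barrier.
ln values: [1.7352, 1.5644]
phi = -(1.7352 + 1.5644) = -3.2996
Step 2: Compute augmented objective.
t*f(x) = 1.36*1.34 = 1.8224
Total = 1.8224 - 3.2996 = -1.4772


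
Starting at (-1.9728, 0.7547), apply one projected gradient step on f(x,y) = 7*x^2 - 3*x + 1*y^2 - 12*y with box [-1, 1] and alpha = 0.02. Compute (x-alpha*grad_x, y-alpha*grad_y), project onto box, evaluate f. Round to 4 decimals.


Step 1: Compute gradient at (-1.9728, 0.7547).
grad_x = 2*7*-1.9728 - 3 = -30.6192
grad_y = 2*1*0.7547 - 12 = -10.4906
Step 2: Gradient step.
x_raw = -1.9728 - 0.02*-30.6192 = -1.3604
y_raw = 0.7547 - 0.02*-10.4906 = 0.9645
Step 3: Project onto [-1, 1].
x_proj = clip(-1.3604) = -1.0
y_proj = clip(0.9645) = 0.9645
Step 4: Evaluate f.
f(-1.0, 0.9645) = -0.6439


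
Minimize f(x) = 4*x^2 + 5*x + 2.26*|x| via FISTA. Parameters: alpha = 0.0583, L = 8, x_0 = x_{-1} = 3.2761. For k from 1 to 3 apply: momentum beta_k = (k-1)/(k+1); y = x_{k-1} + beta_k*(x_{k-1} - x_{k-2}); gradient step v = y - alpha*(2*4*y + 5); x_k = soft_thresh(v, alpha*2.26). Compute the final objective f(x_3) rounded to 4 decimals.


FISTA on f(x) = 4*x^2 + 5*x + 2.26*|x|
L = 8, alpha = 0.0583
Iteration 1: beta = 0.0, y = 3.2761 + 0.0*(3.2761 - 3.2761) = 3.2761
  grad(y) = 31.2088, v = y - alpha*grad = 1.4566
  prox(v) = soft_thresh(1.4566, 0.1318) = 1.3249
Iteration 2: beta = 0.3333, y = 1.3249 + 0.3333*(1.3249 - 3.2761) = 0.6745
  grad(y) = 10.3957, v = y - alpha*grad = 0.0684
  prox(v) = soft_thresh(0.0684, 0.1318) = 0.0
Iteration 3: beta = 0.5, y = 0.0 + 0.5*(0.0 - 1.3249) = -0.6624
  grad(y) = -0.2995, v = y - alpha*grad = -0.645
  prox(v) = soft_thresh(-0.645, 0.1318) = -0.5132
f(x_3) = 4*(-0.5132)^2 + 5*(-0.5132) + 2.26*|-0.5132| = -0.3526


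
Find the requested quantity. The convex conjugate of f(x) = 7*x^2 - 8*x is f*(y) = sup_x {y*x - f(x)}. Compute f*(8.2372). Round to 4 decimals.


f*(y) = sup_x {y*x - a*x^2 - b*x} = sup_x {(y-b)*x - a*x^2}
FOC: (y - b) - 2a*x = 0 => x* = (y - b)/(2a)
x* = (8.2372 + 8)/(2*7) = 1.1598
f*(8.2372) = (y-b)^2/(4a) = (8.2372 + 8)^2/(4*7)
= 263.6467/28 = 9.416


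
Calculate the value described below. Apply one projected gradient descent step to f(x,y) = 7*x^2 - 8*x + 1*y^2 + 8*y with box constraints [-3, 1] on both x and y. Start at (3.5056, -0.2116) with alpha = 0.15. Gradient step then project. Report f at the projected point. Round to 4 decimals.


Step 1: Compute gradient at (3.5056, -0.2116).
grad_x = 2*7*3.5056 - 8 = 41.0784
grad_y = 2*1*-0.2116 + 8 = 7.5768
Step 2: Gradient step.
x_raw = 3.5056 - 0.15*41.0784 = -2.6562
y_raw = -0.2116 - 0.15*7.5768 = -1.3481
Step 3: Project onto [-3, 1].
x_proj = clip(-2.6562) = -2.6562
y_proj = clip(-1.3481) = -1.3481
Step 4: Evaluate f.
f(-2.6562, -1.3481) = 61.668


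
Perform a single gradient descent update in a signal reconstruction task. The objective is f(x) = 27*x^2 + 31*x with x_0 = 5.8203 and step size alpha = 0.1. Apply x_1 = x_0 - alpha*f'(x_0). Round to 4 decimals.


We compute the gradient at x_0 and apply the update.
f'(x) = 54*x + 31
f'(5.8203) = 54*5.8203 + 31 = 345.2962
x_1 = 5.8203 - 0.1*345.2962 = -28.7093


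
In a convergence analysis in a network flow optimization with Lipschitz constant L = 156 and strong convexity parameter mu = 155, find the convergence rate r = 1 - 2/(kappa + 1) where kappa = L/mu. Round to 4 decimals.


Step 1: Compute the condition number.
kappa = L/mu = 156/155 = 1.0065
Step 2: Compute the convergence rate.
r = 1 - 2/(kappa + 1) = 1 - 2*mu/(L + mu) = (L - mu)/(L + mu) = 1/311 = 0.0032


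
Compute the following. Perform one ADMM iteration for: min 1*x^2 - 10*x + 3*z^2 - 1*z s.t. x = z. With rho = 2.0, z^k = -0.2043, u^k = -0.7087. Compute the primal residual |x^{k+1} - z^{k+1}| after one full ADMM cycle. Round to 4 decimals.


ADMM iteration with rho = 2.0, z^k = -0.2043, u^k = -0.7087
Step 1: x-update.
Minimize 1*x^2 - 10*x + (2.0/2)*(x + 0.2043 - 0.7087)^2
FOC: (2*1 + 2.0)*x = 10 + 2.0*(-0.2043 + 0.7087)
x^{k+1} = 2.7522
Step 2: z-update.
Minimize 3*z^2 - 1*z + (2.0/2)*(2.7522 - z - 0.7087)^2
FOC: (2*3 + 2.0)*z = 1 + 2.0*(2.7522 - 0.7087)
z^{k+1} = 0.6359
Step 3: u-update.
u^{k+1} = -0.7087 + 2.7522 - 0.6359 = 1.4076
Step 4: Primal residual = |2.7522 - 0.6359| = 2.1163


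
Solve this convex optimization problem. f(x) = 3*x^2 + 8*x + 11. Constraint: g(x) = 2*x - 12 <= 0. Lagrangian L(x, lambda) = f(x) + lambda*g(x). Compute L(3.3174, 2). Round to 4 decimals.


Step 1: Evaluate f(x).
f(3.3174) = 3*3.3174^2 + 8*3.3174 + 11 = 70.5546
Step 2: Evaluate g(x).
g(3.3174) = 2*3.3174 - 12 = -5.3652
Step 3: Compute Lagrangian.
L = 70.5546 + 2*-5.3652 = 59.8242


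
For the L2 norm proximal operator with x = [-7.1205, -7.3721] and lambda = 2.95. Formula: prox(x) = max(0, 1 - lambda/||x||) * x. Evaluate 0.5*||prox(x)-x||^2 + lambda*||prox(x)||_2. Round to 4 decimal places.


Step 1: Compute ||x||.
||x|| = 10.2494
Step 2: Compute scaling factor.
scale = max(0, 1 - 2.95/10.2494) = 0.7122
Step 3: prox(x) = [-5.0711, -5.2502]
||prox(x)|| = 7.2994
Step 4: Proximal objective.
0.5*||prox-x||^2 = 4.3513
lambda*||prox|| = 21.5332
Total = 25.8844


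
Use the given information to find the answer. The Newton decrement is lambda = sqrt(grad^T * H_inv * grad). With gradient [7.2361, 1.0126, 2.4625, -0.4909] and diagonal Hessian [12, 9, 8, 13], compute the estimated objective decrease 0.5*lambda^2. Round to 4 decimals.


Step 1: H is diagonal, so H^(-1) * g = [0.603, 0.1125, 0.3078, -0.0378].
Step 2: g^T H^(-1) g = sum_i g_i^2 / H_ii
  = (7.2361)^2/12 + (1.0126)^2/9 + (2.4625)^2/8 + (-0.4909)^2/13
  = 4.3634 + 0.1139 + 0.758 + 0.0185 = 5.2539
Step 3: Objective decrease = 0.5 * g^T H^(-1) g = 2.6269


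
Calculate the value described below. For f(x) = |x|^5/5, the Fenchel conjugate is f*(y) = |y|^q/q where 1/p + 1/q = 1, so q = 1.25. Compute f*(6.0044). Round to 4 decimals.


The conjugate exponent q satisfies 1/p + 1/q = 1.
p = 5, so q = 5/(5 - 1) = 1.25
|y|^q = 6.0044^1.25 = 9.3991
f*(6.0044) = 9.3991 / 1.25 = 7.5193


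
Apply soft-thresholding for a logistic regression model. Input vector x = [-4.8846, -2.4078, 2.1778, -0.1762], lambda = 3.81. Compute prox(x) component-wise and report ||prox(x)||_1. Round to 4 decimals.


Soft-thresholding with lambda = 3.81:
prox(-4.8846) = sign(-4.8846)*max(|-4.8846| - 3.81, 0) = -1.0746
prox(-2.4078) = sign(-2.4078)*max(|-2.4078| - 3.81, 0) = 0.0
prox(2.1778) = sign(2.1778)*max(|2.1778| - 3.81, 0) = 0.0
prox(-0.1762) = sign(-0.1762)*max(|-0.1762| - 3.81, 0) = 0.0
prox(x) = [-1.0746, 0.0, 0.0, 0.0]
||prox(x)||_1 = 1.0746 + 0.0 + 0.0 + 0.0 = 1.0746


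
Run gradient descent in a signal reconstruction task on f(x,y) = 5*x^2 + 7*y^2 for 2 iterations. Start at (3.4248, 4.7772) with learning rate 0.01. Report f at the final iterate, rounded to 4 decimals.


Gradient descent on f(x,y) = 5*x^2 + 7*y^2.
Starting point: (3.4248, 4.7772), alpha = 0.01
Step 1: grad_x = 2*5*3.4248 = 34.248, grad_y = 2*7*4.7772 = 66.8808
  x_1 = 3.4248 - 0.01*34.248 = 3.0823
  y_1 = 4.7772 - 0.01*66.8808 = 4.1084
Step 2: grad_x = 2*5*3.0823 = 30.8232, grad_y = 2*7*4.1084 = 57.5175
  x_2 = 3.0823 - 0.01*30.8232 = 2.7741
  y_2 = 4.1084 - 0.01*57.5175 = 3.5332
f(2.7741, 3.5332) = 5*2.7741^2 + 7*3.5332^2 = 125.8632


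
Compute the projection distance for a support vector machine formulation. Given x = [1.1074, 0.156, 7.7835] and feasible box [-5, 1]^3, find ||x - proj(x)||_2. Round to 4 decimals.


Project each component onto [-5, 1].
clip(1.1074) = 1.0, clip(0.156) = 0.156, clip(7.7835) = 1.0
Projection = [1.0, 0.156, 1.0]
Squared diffs: [0.0115, 0.0, 46.0159]
Distance = sqrt(46.0274) = 6.7844


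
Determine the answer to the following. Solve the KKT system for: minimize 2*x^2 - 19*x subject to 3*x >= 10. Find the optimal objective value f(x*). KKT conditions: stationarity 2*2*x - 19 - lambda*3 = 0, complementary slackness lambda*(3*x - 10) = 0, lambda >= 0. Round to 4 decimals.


Step 1: Try lambda = 0 (constraint inactive).
Stationarity: 2*2*x - 19 = 0
x* = 19/(2*2) = 4.75
Check constraint: 3*4.75 = 14.25 >= 10 -- satisfied.
Step 2: Compute optimal value.
f(x*) = 2*4.75^2 - 19*4.75 = -45.125


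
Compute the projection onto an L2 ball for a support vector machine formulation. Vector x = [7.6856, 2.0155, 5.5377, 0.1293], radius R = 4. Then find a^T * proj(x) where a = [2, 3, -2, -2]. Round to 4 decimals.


Step 1: Compute ||x|| (intermediates to 6 decimals).
||x|| = sqrt(7.6856^2 + 2.0155^2 + 5.5377^2 + 0.1293^2) = 9.685738
Step 2: Project.
Since ||x|| > R, scale = R/||x|| = 4/9.685738 = 0.412978, proj(x) = scale * x
proj(x) = [3.173984, 0.832357, 2.286948, 0.053398]
Step 3: Dot product.
a^T * proj(x) = 2*3.173984 + 3*0.832357 - 2*2.286948 - 2*0.053398 = 4.1643


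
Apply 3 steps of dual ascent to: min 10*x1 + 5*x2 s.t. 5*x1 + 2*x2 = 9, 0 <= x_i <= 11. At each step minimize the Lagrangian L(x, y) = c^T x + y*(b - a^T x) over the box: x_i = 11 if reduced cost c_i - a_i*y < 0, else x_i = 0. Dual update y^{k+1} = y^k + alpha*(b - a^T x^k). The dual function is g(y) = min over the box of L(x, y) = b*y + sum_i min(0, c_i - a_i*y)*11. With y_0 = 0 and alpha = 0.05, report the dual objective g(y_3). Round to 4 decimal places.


Dual ascent for LP: min 10*x1 + 5*x2, 5*x1 + 2*x2 = 9, 0 <= x_i <= 11
Step 1: y^k = 0.0, reduced costs: (10.0, 5.0)
  x^k = (0.0, 0.0), subgradient = b - a^T x = 9.0
  y^{k+1} = 0.0 + 0.05*9.0 = 0.45
Step 2: y^k = 0.45, reduced costs: (7.75, 4.1)
  x^k = (0.0, 0.0), subgradient = b - a^T x = 9.0
  y^{k+1} = 0.45 + 0.05*9.0 = 0.9
Step 3: y^k = 0.9, reduced costs: (5.5, 3.2)
  x^k = (0.0, 0.0), subgradient = b - a^T x = 9.0
  y^{k+1} = 0.9 + 0.05*9.0 = 1.35
Dual objective at y_3 = 1.35: reduced costs (3.25, 2.3), box minimizer x = (0.0, 0.0)
g(y_3) = b*y + (c1 - a1*y)*x1 + (c2 - a2*y)*x2 = 9*1.35 + 3.25*0.0 + 2.3*0.0 = 12.15 + 0.0 + 0.0 = 12.15


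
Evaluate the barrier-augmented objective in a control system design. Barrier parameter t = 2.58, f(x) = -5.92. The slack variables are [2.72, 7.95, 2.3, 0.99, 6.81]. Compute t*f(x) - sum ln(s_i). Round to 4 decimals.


Step 1: Compute log-barrier.
ln values: [1.0006, 2.0732, 0.8329, -0.0101, 1.9184]
phi = -(1.0006 + 2.0732 + 0.8329 - 0.0101 + 1.9184) = -5.8151
Step 2: Compute augmented objective.
t*f(x) = 2.58*-5.92 = -15.2736
Total = -15.2736 - 5.8151 = -21.0887


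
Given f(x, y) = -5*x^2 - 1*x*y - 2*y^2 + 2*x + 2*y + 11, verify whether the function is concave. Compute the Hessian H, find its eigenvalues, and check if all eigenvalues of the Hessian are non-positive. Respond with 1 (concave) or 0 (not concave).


The Hessian of f(x,y) = -5*x^2 - 1*x*y - 2*y^2 + 2*x + 2*y + 11 is:
H = [[-10, -1], [-1, -4]]
Trace = -10 - 4 = -14
Determinant = -10*-4 - (-1)^2 = 39
Discriminant = (-14)^2 - 4*39 = 40.0
Eigenvalues: lambda_1 = -10.1623, lambda_2 = -3.8377
The function is concave.

1


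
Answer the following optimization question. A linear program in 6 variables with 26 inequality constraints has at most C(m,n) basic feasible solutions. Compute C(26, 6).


Each vertex corresponds to some choice of n active constraints out of m, so the number of vertices is at most C(m, n) = m! / (n!(m-n)!).
m = 26, n = 6
Numerator: 26 * 25 * 24 * 23 * 22 * 21
Denominator: 6! = 720
C(26, 6) = 230230


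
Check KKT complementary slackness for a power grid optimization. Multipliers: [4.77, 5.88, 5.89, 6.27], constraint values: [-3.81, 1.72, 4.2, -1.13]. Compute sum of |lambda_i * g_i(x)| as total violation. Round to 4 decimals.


KKT complementary slackness check:
lambda_1 * g_1 = 4.77 * -3.81 = -18.1737
lambda_2 * g_2 = 5.88 * 1.72 = 10.1136
lambda_3 * g_3 = 5.89 * 4.2 = 24.738
lambda_4 * g_4 = 6.27 * -1.13 = -7.0851
Total violation = 18.1737 + 10.1136 + 24.738 + 7.0851 = 60.1104


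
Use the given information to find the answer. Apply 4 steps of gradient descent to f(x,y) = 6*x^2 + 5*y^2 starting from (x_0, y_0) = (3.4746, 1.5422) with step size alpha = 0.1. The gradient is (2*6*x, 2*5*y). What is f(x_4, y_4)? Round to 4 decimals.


Gradient descent on f(x,y) = 6*x^2 + 5*y^2.
Starting point: (3.4746, 1.5422), alpha = 0.1
Step 1: grad_x = 2*6*3.4746 = 41.6952, grad_y = 2*5*1.5422 = 15.422
  x_1 = 3.4746 - 0.1*41.6952 = -0.6949
  y_1 = 1.5422 - 0.1*15.422 = -0.0
Step 2: grad_x = 2*6*-0.6949 = -8.339, grad_y = 2*5*-0.0 = -0.0
  x_2 = -0.6949 - 0.1*-8.339 = 0.139
  y_2 = -0.0 - 0.1*-0.0 = 0.0
Step 3: grad_x = 2*6*0.139 = 1.6678, grad_y = 2*5*0.0 = 0.0
  x_3 = 0.139 - 0.1*1.6678 = -0.0278
  y_3 = 0.0 - 0.1*0.0 = 0.0
Step 4: grad_x = 2*6*-0.0278 = -0.3336, grad_y = 2*5*0.0 = 0.0
  x_4 = -0.0278 - 0.1*-0.3336 = 0.0056
  y_4 = 0.0 - 0.1*0.0 = 0.0
f(0.0056, 0.0) = 6*0.0056^2 + 5*0.0^2 = 0.0002


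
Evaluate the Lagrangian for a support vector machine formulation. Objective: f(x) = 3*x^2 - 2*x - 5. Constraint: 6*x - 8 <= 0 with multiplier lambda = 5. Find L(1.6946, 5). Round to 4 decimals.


Step 1: Evaluate f(x).
f(1.6946) = 3*1.6946^2 - 2*1.6946 - 5 = 0.2258
Step 2: Evaluate g(x).
g(1.6946) = 6*1.6946 - 8 = 2.1676
Step 3: Compute Lagrangian.
L = 0.2258 + 5*2.1676 = 11.0638


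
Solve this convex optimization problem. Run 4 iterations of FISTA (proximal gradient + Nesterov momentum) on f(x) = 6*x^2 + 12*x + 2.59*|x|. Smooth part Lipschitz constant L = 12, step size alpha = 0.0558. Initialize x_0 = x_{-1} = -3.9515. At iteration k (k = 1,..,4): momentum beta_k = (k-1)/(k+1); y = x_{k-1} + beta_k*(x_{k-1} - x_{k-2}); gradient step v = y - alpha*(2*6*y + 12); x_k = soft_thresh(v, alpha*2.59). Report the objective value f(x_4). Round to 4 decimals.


FISTA on f(x) = 6*x^2 + 12*x + 2.59*|x|
L = 12, alpha = 0.0558
Iteration 1: beta = 0.0, y = -3.9515 + 0.0*(-3.9515 + 3.9515) = -3.9515
  grad(y) = -35.418, v = y - alpha*grad = -1.9752
  prox(v) = soft_thresh(-1.9752, 0.1445) = -1.8307
Iteration 2: beta = 0.3333, y = -1.8307 + 0.3333*(-1.8307 + 3.9515) = -1.1237
  grad(y) = -1.4845, v = y - alpha*grad = -1.0409
  prox(v) = soft_thresh(-1.0409, 0.1445) = -0.8964
Iteration 3: beta = 0.5, y = -0.8964 + 0.5*(-0.8964 + 1.8307) = -0.4292
  grad(y) = 6.8496, v = y - alpha*grad = -0.8114
  prox(v) = soft_thresh(-0.8114, 0.1445) = -0.6669
Iteration 4: beta = 0.6, y = -0.6669 + 0.6*(-0.6669 + 0.8964) = -0.5292
  grad(y) = 5.6495, v = y - alpha*grad = -0.8444
  prox(v) = soft_thresh(-0.8444, 0.1445) = -0.6999
f(x_4) = 6*(-0.6999)^2 + 12*(-0.6999) + 2.59*|-0.6999| = -3.6469


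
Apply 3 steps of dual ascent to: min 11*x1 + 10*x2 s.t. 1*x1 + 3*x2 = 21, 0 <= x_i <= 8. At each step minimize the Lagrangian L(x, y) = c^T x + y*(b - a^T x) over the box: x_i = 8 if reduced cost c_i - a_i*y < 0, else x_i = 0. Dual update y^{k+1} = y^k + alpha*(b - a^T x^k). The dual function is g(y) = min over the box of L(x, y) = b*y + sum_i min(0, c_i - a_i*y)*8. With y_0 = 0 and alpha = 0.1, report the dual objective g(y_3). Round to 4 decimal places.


Dual ascent for LP: min 11*x1 + 10*x2, 1*x1 + 3*x2 = 21, 0 <= x_i <= 8
Step 1: y^k = 0.0, reduced costs: (11.0, 10.0)
  x^k = (0.0, 0.0), subgradient = b - a^T x = 21.0
  y^{k+1} = 0.0 + 0.1*21.0 = 2.1
Step 2: y^k = 2.1, reduced costs: (8.9, 3.7)
  x^k = (0.0, 0.0), subgradient = b - a^T x = 21.0
  y^{k+1} = 2.1 + 0.1*21.0 = 4.2
Step 3: y^k = 4.2, reduced costs: (6.8, -2.6)
  x^k = (0.0, 8.0), subgradient = b - a^T x = -3.0
  y^{k+1} = 4.2 + 0.1*-3.0 = 3.9
Dual objective at y_3 = 3.9: reduced costs (7.1, -1.7), box minimizer x = (0.0, 8.0)
g(y_3) = b*y + (c1 - a1*y)*x1 + (c2 - a2*y)*x2 = 21*3.9 + 7.1*0.0 + (-1.7)*8.0 = 81.9 + 0.0 - 13.6 = 68.3


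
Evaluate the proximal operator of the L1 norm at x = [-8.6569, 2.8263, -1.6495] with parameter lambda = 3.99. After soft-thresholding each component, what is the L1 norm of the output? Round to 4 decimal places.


Soft-thresholding with lambda = 3.99:
prox(-8.6569) = sign(-8.6569)*max(|-8.6569| - 3.99, 0) = -4.6669
prox(2.8263) = sign(2.8263)*max(|2.8263| - 3.99, 0) = 0.0
prox(-1.6495) = sign(-1.6495)*max(|-1.6495| - 3.99, 0) = 0.0
prox(x) = [-4.6669, 0.0, 0.0]
||prox(x)||_1 = 4.6669 + 0.0 + 0.0 = 4.6669


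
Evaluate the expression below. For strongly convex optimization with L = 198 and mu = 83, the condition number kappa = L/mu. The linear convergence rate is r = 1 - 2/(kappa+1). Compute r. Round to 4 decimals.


Step 1: Compute the condition number.
kappa = L/mu = 198/83 = 2.3855
Step 2: Compute the convergence rate.
r = 1 - 2/(kappa + 1) = 1 - 2*mu/(L + mu) = (L - mu)/(L + mu) = 115/281 = 0.4093


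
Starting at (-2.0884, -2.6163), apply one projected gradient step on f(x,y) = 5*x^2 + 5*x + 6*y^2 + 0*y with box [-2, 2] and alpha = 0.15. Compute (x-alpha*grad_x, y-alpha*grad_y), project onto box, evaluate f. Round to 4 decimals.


Step 1: Compute gradient at (-2.0884, -2.6163).
grad_x = 2*5*-2.0884 + 5 = -15.884
grad_y = 2*6*-2.6163 + 0 = -31.3956
Step 2: Gradient step.
x_raw = -2.0884 - 0.15*-15.884 = 0.2942
y_raw = -2.6163 - 0.15*-31.3956 = 2.093
Step 3: Project onto [-2, 2].
x_proj = clip(0.2942) = 0.2942
y_proj = clip(2.093) = 2.0
Step 4: Evaluate f.
f(0.2942, 2.0) = 25.9038


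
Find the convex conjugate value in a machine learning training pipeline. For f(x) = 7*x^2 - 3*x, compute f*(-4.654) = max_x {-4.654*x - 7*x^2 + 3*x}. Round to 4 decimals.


f*(y) = sup_x {y*x - a*x^2 - b*x} = sup_x {(y-b)*x - a*x^2}
FOC: (y - b) - 2a*x = 0 => x* = (y - b)/(2a)
x* = (-4.654 + 3)/(2*7) = -0.1181
f*(-4.654) = (y-b)^2/(4a) = (-4.654 + 3)^2/(4*7)
= 2.7357/28 = 0.0977


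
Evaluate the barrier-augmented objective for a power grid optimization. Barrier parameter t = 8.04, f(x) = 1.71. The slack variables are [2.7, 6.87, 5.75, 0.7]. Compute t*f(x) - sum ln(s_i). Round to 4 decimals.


Step 1: Compute log-barrier.
ln values: [0.9933, 1.9272, 1.7492, -0.3567]
phi = -(0.9933 + 1.9272 + 1.7492 - 0.3567) = -4.3129
Step 2: Compute augmented objective.
t*f(x) = 8.04*1.71 = 13.7484
Total = 13.7484 - 4.3129 = 9.4355


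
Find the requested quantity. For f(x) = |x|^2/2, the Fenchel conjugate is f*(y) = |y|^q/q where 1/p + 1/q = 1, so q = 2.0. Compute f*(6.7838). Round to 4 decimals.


The conjugate exponent q satisfies 1/p + 1/q = 1.
p = 2, so q = 2/(2 - 1) = 2.0
|y|^q = 6.7838^2.0 = 46.0199
f*(6.7838) = 46.0199 / 2.0 = 23.01


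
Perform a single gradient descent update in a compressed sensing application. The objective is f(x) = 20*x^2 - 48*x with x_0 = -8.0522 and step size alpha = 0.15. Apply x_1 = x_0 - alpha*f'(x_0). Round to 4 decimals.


We compute the gradient at x_0 and apply the update.
f'(x) = 40*x - 48
f'(-8.0522) = 40*-8.0522 - 48 = -370.088
x_1 = -8.0522 - 0.15*-370.088 = 47.461


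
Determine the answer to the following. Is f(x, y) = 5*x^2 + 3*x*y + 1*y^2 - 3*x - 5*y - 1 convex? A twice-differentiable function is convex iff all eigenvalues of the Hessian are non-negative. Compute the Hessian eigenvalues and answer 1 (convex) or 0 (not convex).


The Hessian of f(x,y) = 5*x^2 + 3*x*y + 1*y^2 - 3*x - 5*y - 1 is:
H = [[10, 3], [3, 2]]
Trace = 10 + 2 = 12
Determinant = 10*2 - (3)^2 = 11
Discriminant = (12)^2 - 4*11 = 100.0
Eigenvalues: lambda_1 = 1.0, lambda_2 = 11.0
The function is convex.

1


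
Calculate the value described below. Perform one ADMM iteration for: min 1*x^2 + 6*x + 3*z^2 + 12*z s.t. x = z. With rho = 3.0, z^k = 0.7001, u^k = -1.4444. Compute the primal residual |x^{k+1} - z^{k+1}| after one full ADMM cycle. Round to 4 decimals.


ADMM iteration with rho = 3.0, z^k = 0.7001, u^k = -1.4444
Step 1: x-update.
Minimize 1*x^2 + 6*x + (3.0/2)*(x - 0.7001 - 1.4444)^2
FOC: (2*1 + 3.0)*x = -6 + 3.0*(0.7001 + 1.4444)
x^{k+1} = 0.0867
Step 2: z-update.
Minimize 3*z^2 + 12*z + (3.0/2)*(0.0867 - z - 1.4444)^2
FOC: (2*3 + 3.0)*z = -12 + 3.0*(0.0867 - 1.4444)
z^{k+1} = -1.7859
Step 3: u-update.
u^{k+1} = -1.4444 + 0.0867 + 1.7859 = 0.4282
Step 4: Primal residual = |0.0867 + 1.7859| = 1.8726
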